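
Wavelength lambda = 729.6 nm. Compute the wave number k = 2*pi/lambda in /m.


k = 2 * pi / lambda
= 6.2832 / (729.6e-9)
= 6.2832 / 7.2960e-07
= 8.6118e+06 /m

8.6118e+06


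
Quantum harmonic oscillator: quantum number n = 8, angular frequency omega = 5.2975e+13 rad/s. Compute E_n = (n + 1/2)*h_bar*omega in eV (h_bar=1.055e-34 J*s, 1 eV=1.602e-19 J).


E = (n + 1/2) * h_bar * omega
= (8 + 0.5) * 1.055e-34 * 5.2975e+13
= 8.5 * 5.5889e-21
= 4.7505e-20 J
= 0.2965 eV

0.2965


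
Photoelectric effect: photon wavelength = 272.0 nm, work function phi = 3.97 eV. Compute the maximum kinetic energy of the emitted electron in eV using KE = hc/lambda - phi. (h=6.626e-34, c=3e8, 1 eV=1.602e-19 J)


E_photon = hc / lambda
= (6.626e-34)(3e8) / (272.0e-9)
= 7.3081e-19 J
= 4.5619 eV
KE = E_photon - phi
= 4.5619 - 3.97
= 0.5919 eV

0.5919


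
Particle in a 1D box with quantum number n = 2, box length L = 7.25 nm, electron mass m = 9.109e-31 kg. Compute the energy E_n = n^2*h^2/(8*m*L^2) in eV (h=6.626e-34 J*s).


E = n^2 * h^2 / (8 * m * L^2)
= 2^2 * (6.626e-34)^2 / (8 * 9.109e-31 * (7.25e-9)^2)
= 4 * 4.3904e-67 / (8 * 9.109e-31 * 5.2563e-17)
= 4.5849e-21 J
= 0.0286 eV

0.0286


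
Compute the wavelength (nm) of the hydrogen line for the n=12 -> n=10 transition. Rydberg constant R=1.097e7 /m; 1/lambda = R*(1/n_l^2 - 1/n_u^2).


1/lambda = R * (1/n_l^2 - 1/n_u^2)
= 1.097e7 * (1/10^2 - 1/12^2)
= 1.097e7 * (0.01 - 0.006944)
= 1.097e7 * 0.003056
= 3.3519e+04 /m
lambda = 1 / 3.3519e+04 = 29833.43 nm

29833.43


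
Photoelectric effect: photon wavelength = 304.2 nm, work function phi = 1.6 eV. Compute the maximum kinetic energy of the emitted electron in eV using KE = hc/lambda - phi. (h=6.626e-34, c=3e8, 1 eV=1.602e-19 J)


E_photon = hc / lambda
= (6.626e-34)(3e8) / (304.2e-9)
= 6.5345e-19 J
= 4.079 eV
KE = E_photon - phi
= 4.079 - 1.6
= 2.479 eV

2.479


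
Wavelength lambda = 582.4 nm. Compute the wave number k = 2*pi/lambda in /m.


k = 2 * pi / lambda
= 6.2832 / (582.4e-9)
= 6.2832 / 5.8240e-07
= 1.0788e+07 /m

1.0788e+07


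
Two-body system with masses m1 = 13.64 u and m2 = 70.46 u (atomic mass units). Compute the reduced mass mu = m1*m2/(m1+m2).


mu = m1 * m2 / (m1 + m2)
= 13.64 * 70.46 / (13.64 + 70.46)
= 961.0744 / 84.1
= 11.4278 u

11.4278


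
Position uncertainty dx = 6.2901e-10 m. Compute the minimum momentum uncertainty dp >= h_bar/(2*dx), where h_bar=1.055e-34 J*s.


dp = h_bar / (2 * dx)
= 1.055e-34 / (2 * 6.2901e-10)
= 1.055e-34 / 1.2580e-09
= 8.3862e-26 kg*m/s

8.3862e-26


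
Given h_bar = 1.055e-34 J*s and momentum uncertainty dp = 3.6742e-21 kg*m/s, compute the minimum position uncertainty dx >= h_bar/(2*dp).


dx = h_bar / (2 * dp)
= 1.055e-34 / (2 * 3.6742e-21)
= 1.055e-34 / 7.3484e-21
= 1.4357e-14 m

1.4357e-14


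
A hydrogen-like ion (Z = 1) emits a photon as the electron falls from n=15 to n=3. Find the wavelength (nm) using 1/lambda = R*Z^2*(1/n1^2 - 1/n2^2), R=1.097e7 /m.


1/lambda = R * Z^2 * (1/n1^2 - 1/n2^2)
= 1.097e7 * 1^2 * (1/3^2 - 1/15^2)
= 1.097e7 * 1 * (0.111111 - 0.004444)
= 1.1701e+06 /m
lambda = 1 / 1.1701e+06
= 854.6035 nm

854.6035


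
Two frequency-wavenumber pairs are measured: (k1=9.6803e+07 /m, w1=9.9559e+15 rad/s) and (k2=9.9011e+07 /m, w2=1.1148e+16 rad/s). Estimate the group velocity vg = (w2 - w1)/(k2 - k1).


vg = (w2 - w1) / (k2 - k1)
= (1.1148e+16 - 9.9559e+15) / (9.9011e+07 - 9.6803e+07)
= 1.1921e+15 / 2.2080e+06
= 5.3990e+08 m/s

5.3990e+08


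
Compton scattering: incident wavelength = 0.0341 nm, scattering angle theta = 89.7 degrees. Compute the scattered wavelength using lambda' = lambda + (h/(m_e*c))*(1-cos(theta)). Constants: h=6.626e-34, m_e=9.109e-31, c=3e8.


Compton wavelength: h/(m_e*c) = 2.4247e-12 m
d_lambda = 2.4247e-12 * (1 - cos(89.7 deg))
= 2.4247e-12 * 0.994764
= 2.4120e-12 m = 0.002412 nm
lambda' = 0.0341 + 0.002412
= 0.036512 nm

0.036512


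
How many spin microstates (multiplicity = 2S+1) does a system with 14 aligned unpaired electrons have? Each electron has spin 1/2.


Total spin S = N * (1/2) = 14 * 0.5 = 7.0
Spin multiplicity = 2S + 1
= 2 * 7.0 + 1
= 15

15


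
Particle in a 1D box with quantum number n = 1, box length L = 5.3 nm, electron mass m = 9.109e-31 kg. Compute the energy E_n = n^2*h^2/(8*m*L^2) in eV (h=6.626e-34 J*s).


E = n^2 * h^2 / (8 * m * L^2)
= 1^2 * (6.626e-34)^2 / (8 * 9.109e-31 * (5.3e-9)^2)
= 1 * 4.3904e-67 / (8 * 9.109e-31 * 2.8090e-17)
= 2.1448e-21 J
= 0.0134 eV

0.0134


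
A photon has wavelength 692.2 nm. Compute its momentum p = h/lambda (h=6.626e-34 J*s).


p = h / lambda
= 6.626e-34 / (692.2e-9)
= 6.626e-34 / 6.9220e-07
= 9.5724e-28 kg*m/s

9.5724e-28


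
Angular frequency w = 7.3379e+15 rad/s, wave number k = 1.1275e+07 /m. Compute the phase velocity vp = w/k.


vp = w / k
= 7.3379e+15 / 1.1275e+07
= 6.5081e+08 m/s

6.5081e+08


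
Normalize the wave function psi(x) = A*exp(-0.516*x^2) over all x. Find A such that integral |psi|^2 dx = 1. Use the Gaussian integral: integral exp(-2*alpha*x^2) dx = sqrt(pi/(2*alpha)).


integral |psi|^2 dx = A^2 * sqrt(pi/(2*alpha)) = 1
A^2 = sqrt(2*alpha/pi)
= sqrt(2 * 0.516 / pi)
= 0.573146
A = sqrt(0.573146)
= 0.7571

0.7571


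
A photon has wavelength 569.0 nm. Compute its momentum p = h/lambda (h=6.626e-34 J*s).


p = h / lambda
= 6.626e-34 / (569.0e-9)
= 6.626e-34 / 5.6900e-07
= 1.1645e-27 kg*m/s

1.1645e-27


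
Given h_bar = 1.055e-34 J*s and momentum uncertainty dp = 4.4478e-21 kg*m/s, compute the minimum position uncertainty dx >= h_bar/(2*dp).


dx = h_bar / (2 * dp)
= 1.055e-34 / (2 * 4.4478e-21)
= 1.055e-34 / 8.8956e-21
= 1.1860e-14 m

1.1860e-14


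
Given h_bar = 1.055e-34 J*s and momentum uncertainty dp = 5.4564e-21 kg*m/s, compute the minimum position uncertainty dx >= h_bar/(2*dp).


dx = h_bar / (2 * dp)
= 1.055e-34 / (2 * 5.4564e-21)
= 1.055e-34 / 1.0913e-20
= 9.6675e-15 m

9.6675e-15


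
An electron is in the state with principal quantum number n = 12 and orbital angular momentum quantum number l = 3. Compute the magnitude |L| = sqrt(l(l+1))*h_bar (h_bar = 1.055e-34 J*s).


L = sqrt(l*(l+1)) * h_bar
= sqrt(3 * 4) * 1.055e-34
= sqrt(12) * 1.055e-34
= 3.4641 * 1.055e-34
= 3.6546e-34 J*s

3.6546e-34


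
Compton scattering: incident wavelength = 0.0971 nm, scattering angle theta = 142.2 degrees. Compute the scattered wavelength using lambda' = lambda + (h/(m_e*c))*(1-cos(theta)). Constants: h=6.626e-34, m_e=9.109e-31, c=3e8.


Compton wavelength: h/(m_e*c) = 2.4247e-12 m
d_lambda = 2.4247e-12 * (1 - cos(142.2 deg))
= 2.4247e-12 * 1.790155
= 4.3406e-12 m = 0.004341 nm
lambda' = 0.0971 + 0.004341
= 0.101441 nm

0.101441


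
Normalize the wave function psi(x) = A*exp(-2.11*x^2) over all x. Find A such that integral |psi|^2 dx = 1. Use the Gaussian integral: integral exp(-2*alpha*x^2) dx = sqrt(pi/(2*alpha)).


integral |psi|^2 dx = A^2 * sqrt(pi/(2*alpha)) = 1
A^2 = sqrt(2*alpha/pi)
= sqrt(2 * 2.11 / pi)
= 1.158994
A = sqrt(1.158994)
= 1.0766

1.0766


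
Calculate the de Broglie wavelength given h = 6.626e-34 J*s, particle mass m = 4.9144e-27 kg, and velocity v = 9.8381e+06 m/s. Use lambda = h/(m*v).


lambda = h / (m * v)
= 6.626e-34 / (4.9144e-27 * 9.8381e+06)
= 6.626e-34 / 4.8348e-20
= 1.3705e-14 m

1.3705e-14


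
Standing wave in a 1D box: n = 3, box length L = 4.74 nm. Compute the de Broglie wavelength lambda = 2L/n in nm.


lambda = 2L / n
= 2 * 4.74 / 3
= 9.48 / 3
= 3.16 nm

3.16


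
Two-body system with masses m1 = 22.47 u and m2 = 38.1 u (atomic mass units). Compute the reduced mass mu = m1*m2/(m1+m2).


mu = m1 * m2 / (m1 + m2)
= 22.47 * 38.1 / (22.47 + 38.1)
= 856.107 / 60.57
= 14.1342 u

14.1342


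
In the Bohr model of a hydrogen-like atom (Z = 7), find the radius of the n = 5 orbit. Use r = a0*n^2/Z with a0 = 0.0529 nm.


r = a0 * n^2 / Z
= 0.0529 * 5^2 / 7
= 0.0529 * 25 / 7
= 0.1889 nm

0.1889


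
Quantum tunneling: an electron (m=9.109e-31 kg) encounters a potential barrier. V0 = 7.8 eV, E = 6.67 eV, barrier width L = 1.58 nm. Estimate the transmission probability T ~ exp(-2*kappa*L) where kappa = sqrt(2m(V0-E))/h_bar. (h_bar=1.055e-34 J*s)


V0 - E = 1.13 eV = 1.8103e-19 J
kappa = sqrt(2 * m * (V0-E)) / h_bar
= sqrt(2 * 9.109e-31 * 1.8103e-19) / 1.055e-34
= 5.4434e+09 /m
2*kappa*L = 2 * 5.4434e+09 * 1.58e-9
= 17.2011
T = exp(-17.2011) = 3.385871e-08

3.385871e-08


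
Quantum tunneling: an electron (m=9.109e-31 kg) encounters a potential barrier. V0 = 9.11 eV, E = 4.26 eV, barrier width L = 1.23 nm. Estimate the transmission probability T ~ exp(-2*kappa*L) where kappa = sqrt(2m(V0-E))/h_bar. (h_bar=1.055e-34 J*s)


V0 - E = 4.85 eV = 7.7697e-19 J
kappa = sqrt(2 * m * (V0-E)) / h_bar
= sqrt(2 * 9.109e-31 * 7.7697e-19) / 1.055e-34
= 1.1277e+10 /m
2*kappa*L = 2 * 1.1277e+10 * 1.23e-9
= 27.7418
T = exp(-27.7418) = 8.951089e-13

8.951089e-13


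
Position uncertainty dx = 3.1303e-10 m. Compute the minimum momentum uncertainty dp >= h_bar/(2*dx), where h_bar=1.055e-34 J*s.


dp = h_bar / (2 * dx)
= 1.055e-34 / (2 * 3.1303e-10)
= 1.055e-34 / 6.2606e-10
= 1.6851e-25 kg*m/s

1.6851e-25


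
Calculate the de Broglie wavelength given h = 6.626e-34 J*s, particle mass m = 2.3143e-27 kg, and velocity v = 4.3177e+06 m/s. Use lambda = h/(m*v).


lambda = h / (m * v)
= 6.626e-34 / (2.3143e-27 * 4.3177e+06)
= 6.626e-34 / 9.9925e-21
= 6.6310e-14 m

6.6310e-14


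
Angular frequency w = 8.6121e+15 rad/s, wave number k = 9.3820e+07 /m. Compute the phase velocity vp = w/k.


vp = w / k
= 8.6121e+15 / 9.3820e+07
= 9.1794e+07 m/s

9.1794e+07


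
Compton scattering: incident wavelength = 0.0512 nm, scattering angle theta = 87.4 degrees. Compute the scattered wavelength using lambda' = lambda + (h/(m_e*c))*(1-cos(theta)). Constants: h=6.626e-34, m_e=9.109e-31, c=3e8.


Compton wavelength: h/(m_e*c) = 2.4247e-12 m
d_lambda = 2.4247e-12 * (1 - cos(87.4 deg))
= 2.4247e-12 * 0.954637
= 2.3147e-12 m = 0.002315 nm
lambda' = 0.0512 + 0.002315
= 0.053515 nm

0.053515


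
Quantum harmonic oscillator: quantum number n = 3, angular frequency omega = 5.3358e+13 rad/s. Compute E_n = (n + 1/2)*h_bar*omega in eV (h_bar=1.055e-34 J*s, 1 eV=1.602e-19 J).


E = (n + 1/2) * h_bar * omega
= (3 + 0.5) * 1.055e-34 * 5.3358e+13
= 3.5 * 5.6293e-21
= 1.9702e-20 J
= 0.123 eV

0.123


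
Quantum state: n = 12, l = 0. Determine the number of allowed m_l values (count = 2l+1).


m_l ranges from -l to +l in integer steps
So m_l goes from -0 to +0
Count = 2l + 1 = 2*0 + 1
= 1

1


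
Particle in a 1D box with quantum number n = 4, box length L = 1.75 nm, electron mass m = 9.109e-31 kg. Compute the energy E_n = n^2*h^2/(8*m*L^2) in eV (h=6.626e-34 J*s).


E = n^2 * h^2 / (8 * m * L^2)
= 4^2 * (6.626e-34)^2 / (8 * 9.109e-31 * (1.75e-9)^2)
= 16 * 4.3904e-67 / (8 * 9.109e-31 * 3.0625e-18)
= 3.1476e-19 J
= 1.9648 eV

1.9648


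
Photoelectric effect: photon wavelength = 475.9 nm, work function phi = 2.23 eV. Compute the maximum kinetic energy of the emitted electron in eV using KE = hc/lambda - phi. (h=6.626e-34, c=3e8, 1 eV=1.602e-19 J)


E_photon = hc / lambda
= (6.626e-34)(3e8) / (475.9e-9)
= 4.1769e-19 J
= 2.6073 eV
KE = E_photon - phi
= 2.6073 - 2.23
= 0.3773 eV

0.3773


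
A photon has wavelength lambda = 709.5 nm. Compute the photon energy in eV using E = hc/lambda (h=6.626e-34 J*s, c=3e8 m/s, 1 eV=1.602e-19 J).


E = hc / lambda
= (6.626e-34)(3e8) / (709.5e-9)
= 1.9878e-25 / 7.0950e-07
= 2.8017e-19 J
Converting to eV: 2.8017e-19 / 1.602e-19
= 1.7489 eV

1.7489


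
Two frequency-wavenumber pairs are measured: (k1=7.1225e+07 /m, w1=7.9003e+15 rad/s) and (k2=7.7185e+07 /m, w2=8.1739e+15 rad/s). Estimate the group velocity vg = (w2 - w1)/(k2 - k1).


vg = (w2 - w1) / (k2 - k1)
= (8.1739e+15 - 7.9003e+15) / (7.7185e+07 - 7.1225e+07)
= 2.7360e+14 / 5.9600e+06
= 4.5906e+07 m/s

4.5906e+07


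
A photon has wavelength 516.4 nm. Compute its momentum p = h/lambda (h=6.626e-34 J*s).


p = h / lambda
= 6.626e-34 / (516.4e-9)
= 6.626e-34 / 5.1640e-07
= 1.2831e-27 kg*m/s

1.2831e-27


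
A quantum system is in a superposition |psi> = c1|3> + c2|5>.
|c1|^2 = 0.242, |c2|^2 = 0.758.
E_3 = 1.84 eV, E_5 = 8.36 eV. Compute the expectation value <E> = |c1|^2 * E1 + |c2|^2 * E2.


<E> = |c1|^2 * E1 + |c2|^2 * E2
= 0.242 * 1.84 + 0.758 * 8.36
= 0.4453 + 6.3369
= 6.7822 eV

6.7822


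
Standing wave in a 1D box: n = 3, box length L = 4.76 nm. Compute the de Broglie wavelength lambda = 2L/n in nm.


lambda = 2L / n
= 2 * 4.76 / 3
= 9.52 / 3
= 3.1733 nm

3.1733


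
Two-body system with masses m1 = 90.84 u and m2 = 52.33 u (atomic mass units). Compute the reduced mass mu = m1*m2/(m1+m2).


mu = m1 * m2 / (m1 + m2)
= 90.84 * 52.33 / (90.84 + 52.33)
= 4753.6572 / 143.17
= 33.2029 u

33.2029


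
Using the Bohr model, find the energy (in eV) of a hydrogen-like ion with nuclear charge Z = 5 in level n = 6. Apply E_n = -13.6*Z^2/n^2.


E_n = -13.6 * Z^2 / n^2
= -13.6 * 5^2 / 6^2
= -13.6 * 25 / 36
= -9.4444 eV

-9.4444


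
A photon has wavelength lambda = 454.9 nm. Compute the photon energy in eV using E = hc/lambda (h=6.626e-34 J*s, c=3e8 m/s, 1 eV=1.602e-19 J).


E = hc / lambda
= (6.626e-34)(3e8) / (454.9e-9)
= 1.9878e-25 / 4.5490e-07
= 4.3698e-19 J
Converting to eV: 4.3698e-19 / 1.602e-19
= 2.7277 eV

2.7277


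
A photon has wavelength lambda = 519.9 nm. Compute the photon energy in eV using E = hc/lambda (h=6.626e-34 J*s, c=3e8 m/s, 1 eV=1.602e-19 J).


E = hc / lambda
= (6.626e-34)(3e8) / (519.9e-9)
= 1.9878e-25 / 5.1990e-07
= 3.8234e-19 J
Converting to eV: 3.8234e-19 / 1.602e-19
= 2.3867 eV

2.3867


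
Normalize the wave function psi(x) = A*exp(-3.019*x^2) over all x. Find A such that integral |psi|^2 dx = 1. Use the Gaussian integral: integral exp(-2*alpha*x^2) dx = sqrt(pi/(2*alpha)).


integral |psi|^2 dx = A^2 * sqrt(pi/(2*alpha)) = 1
A^2 = sqrt(2*alpha/pi)
= sqrt(2 * 3.019 / pi)
= 1.386346
A = sqrt(1.386346)
= 1.1774

1.1774


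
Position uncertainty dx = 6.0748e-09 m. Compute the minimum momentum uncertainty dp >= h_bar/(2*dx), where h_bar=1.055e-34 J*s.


dp = h_bar / (2 * dx)
= 1.055e-34 / (2 * 6.0748e-09)
= 1.055e-34 / 1.2150e-08
= 8.6834e-27 kg*m/s

8.6834e-27


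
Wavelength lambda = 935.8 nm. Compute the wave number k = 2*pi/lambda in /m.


k = 2 * pi / lambda
= 6.2832 / (935.8e-9)
= 6.2832 / 9.3580e-07
= 6.7142e+06 /m

6.7142e+06


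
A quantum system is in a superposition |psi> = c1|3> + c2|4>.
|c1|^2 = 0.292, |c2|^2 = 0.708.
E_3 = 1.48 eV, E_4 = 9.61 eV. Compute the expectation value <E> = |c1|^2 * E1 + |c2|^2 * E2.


<E> = |c1|^2 * E1 + |c2|^2 * E2
= 0.292 * 1.48 + 0.708 * 9.61
= 0.4322 + 6.8039
= 7.236 eV

7.236


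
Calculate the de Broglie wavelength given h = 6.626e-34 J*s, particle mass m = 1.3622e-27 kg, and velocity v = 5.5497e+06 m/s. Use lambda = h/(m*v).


lambda = h / (m * v)
= 6.626e-34 / (1.3622e-27 * 5.5497e+06)
= 6.626e-34 / 7.5598e-21
= 8.7648e-14 m

8.7648e-14


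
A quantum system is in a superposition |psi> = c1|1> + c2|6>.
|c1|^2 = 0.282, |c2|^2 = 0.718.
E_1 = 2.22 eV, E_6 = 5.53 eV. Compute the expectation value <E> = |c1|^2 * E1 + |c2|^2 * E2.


<E> = |c1|^2 * E1 + |c2|^2 * E2
= 0.282 * 2.22 + 0.718 * 5.53
= 0.626 + 3.9705
= 4.5966 eV

4.5966


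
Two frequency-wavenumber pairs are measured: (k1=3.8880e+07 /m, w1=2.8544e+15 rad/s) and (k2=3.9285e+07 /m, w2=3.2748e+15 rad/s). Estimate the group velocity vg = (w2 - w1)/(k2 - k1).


vg = (w2 - w1) / (k2 - k1)
= (3.2748e+15 - 2.8544e+15) / (3.9285e+07 - 3.8880e+07)
= 4.2040e+14 / 4.0500e+05
= 1.0380e+09 m/s

1.0380e+09


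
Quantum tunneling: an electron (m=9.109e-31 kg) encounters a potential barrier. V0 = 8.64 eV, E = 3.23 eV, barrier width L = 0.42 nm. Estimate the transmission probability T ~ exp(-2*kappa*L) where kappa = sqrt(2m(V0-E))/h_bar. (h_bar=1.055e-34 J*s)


V0 - E = 5.41 eV = 8.6668e-19 J
kappa = sqrt(2 * m * (V0-E)) / h_bar
= sqrt(2 * 9.109e-31 * 8.6668e-19) / 1.055e-34
= 1.1910e+10 /m
2*kappa*L = 2 * 1.1910e+10 * 0.42e-9
= 10.0048
T = exp(-10.0048) = 4.518393e-05

4.518393e-05


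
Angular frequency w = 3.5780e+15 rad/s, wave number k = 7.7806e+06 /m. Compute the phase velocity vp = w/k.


vp = w / k
= 3.5780e+15 / 7.7806e+06
= 4.5986e+08 m/s

4.5986e+08


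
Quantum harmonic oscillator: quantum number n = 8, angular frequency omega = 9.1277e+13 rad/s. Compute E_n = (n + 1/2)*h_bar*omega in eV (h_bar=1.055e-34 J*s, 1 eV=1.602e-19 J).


E = (n + 1/2) * h_bar * omega
= (8 + 0.5) * 1.055e-34 * 9.1277e+13
= 8.5 * 9.6297e-21
= 8.1853e-20 J
= 0.5109 eV

0.5109


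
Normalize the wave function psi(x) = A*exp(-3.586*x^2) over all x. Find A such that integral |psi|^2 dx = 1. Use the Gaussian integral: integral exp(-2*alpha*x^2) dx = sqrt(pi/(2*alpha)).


integral |psi|^2 dx = A^2 * sqrt(pi/(2*alpha)) = 1
A^2 = sqrt(2*alpha/pi)
= sqrt(2 * 3.586 / pi)
= 1.510933
A = sqrt(1.510933)
= 1.2292

1.2292


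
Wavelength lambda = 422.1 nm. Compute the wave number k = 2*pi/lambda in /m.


k = 2 * pi / lambda
= 6.2832 / (422.1e-9)
= 6.2832 / 4.2210e-07
= 1.4886e+07 /m

1.4886e+07


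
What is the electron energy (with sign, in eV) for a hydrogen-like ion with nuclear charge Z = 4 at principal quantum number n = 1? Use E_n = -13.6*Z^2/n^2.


E_n = -13.6 * Z^2 / n^2
= -13.6 * 4^2 / 1^2
= -13.6 * 16 / 1
= -217.6 eV

-217.6


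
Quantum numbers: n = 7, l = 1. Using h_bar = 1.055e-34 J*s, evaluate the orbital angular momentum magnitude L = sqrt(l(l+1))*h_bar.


L = sqrt(l*(l+1)) * h_bar
= sqrt(1 * 2) * 1.055e-34
= sqrt(2) * 1.055e-34
= 1.4142 * 1.055e-34
= 1.4920e-34 J*s

1.4920e-34


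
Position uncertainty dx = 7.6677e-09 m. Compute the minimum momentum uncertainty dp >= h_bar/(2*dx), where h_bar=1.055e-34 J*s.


dp = h_bar / (2 * dx)
= 1.055e-34 / (2 * 7.6677e-09)
= 1.055e-34 / 1.5335e-08
= 6.8795e-27 kg*m/s

6.8795e-27


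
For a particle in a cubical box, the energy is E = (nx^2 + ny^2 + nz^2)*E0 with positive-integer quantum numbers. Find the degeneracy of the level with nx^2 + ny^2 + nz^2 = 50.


Enumerate all (nx, ny, nz) with nx^2 + ny^2 + nz^2 = 50:
(3,4,5)
(3,5,4)
(4,3,5)
(4,5,3)
(5,3,4)
(5,4,3)
Total degeneracy = 6

6


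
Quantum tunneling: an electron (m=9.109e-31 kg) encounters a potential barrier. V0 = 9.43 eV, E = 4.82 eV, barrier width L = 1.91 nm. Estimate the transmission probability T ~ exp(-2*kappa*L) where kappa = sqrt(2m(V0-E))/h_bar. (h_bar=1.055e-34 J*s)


V0 - E = 4.61 eV = 7.3852e-19 J
kappa = sqrt(2 * m * (V0-E)) / h_bar
= sqrt(2 * 9.109e-31 * 7.3852e-19) / 1.055e-34
= 1.0995e+10 /m
2*kappa*L = 2 * 1.0995e+10 * 1.91e-9
= 41.9994
T = exp(-41.9994) = 5.753037e-19

5.753037e-19


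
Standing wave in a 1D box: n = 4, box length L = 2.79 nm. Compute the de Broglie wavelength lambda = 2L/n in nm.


lambda = 2L / n
= 2 * 2.79 / 4
= 5.58 / 4
= 1.395 nm

1.395


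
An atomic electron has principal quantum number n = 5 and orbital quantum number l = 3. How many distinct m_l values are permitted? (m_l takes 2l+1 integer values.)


m_l ranges from -l to +l in integer steps
So m_l goes from -3 to +3
Count = 2l + 1 = 2*3 + 1
= 7

7


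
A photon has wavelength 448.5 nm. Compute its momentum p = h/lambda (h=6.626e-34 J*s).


p = h / lambda
= 6.626e-34 / (448.5e-9)
= 6.626e-34 / 4.4850e-07
= 1.4774e-27 kg*m/s

1.4774e-27


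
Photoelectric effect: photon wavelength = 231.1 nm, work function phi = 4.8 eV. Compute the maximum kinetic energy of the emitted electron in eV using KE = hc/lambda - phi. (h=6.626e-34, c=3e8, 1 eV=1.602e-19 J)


E_photon = hc / lambda
= (6.626e-34)(3e8) / (231.1e-9)
= 8.6015e-19 J
= 5.3692 eV
KE = E_photon - phi
= 5.3692 - 4.8
= 0.5692 eV

0.5692


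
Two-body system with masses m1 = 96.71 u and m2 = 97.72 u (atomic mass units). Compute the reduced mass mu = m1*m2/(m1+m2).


mu = m1 * m2 / (m1 + m2)
= 96.71 * 97.72 / (96.71 + 97.72)
= 9450.5012 / 194.43
= 48.6062 u

48.6062


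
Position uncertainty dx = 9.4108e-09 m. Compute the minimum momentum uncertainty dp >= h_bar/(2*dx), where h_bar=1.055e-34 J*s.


dp = h_bar / (2 * dx)
= 1.055e-34 / (2 * 9.4108e-09)
= 1.055e-34 / 1.8822e-08
= 5.6053e-27 kg*m/s

5.6053e-27


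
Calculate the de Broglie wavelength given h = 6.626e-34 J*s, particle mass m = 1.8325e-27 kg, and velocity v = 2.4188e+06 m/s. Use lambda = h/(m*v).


lambda = h / (m * v)
= 6.626e-34 / (1.8325e-27 * 2.4188e+06)
= 6.626e-34 / 4.4325e-21
= 1.4949e-13 m

1.4949e-13


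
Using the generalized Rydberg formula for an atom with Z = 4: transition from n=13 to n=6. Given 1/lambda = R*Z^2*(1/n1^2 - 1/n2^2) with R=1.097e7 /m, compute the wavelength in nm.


1/lambda = R * Z^2 * (1/n1^2 - 1/n2^2)
= 1.097e7 * 4^2 * (1/6^2 - 1/13^2)
= 1.097e7 * 16 * (0.027778 - 0.005917)
= 3.8370e+06 /m
lambda = 1 / 3.8370e+06
= 260.6219 nm

260.6219


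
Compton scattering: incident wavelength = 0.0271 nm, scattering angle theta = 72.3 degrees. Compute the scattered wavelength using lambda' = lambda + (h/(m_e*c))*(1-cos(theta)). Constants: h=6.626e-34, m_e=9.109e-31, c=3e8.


Compton wavelength: h/(m_e*c) = 2.4247e-12 m
d_lambda = 2.4247e-12 * (1 - cos(72.3 deg))
= 2.4247e-12 * 0.695967
= 1.6875e-12 m = 0.001688 nm
lambda' = 0.0271 + 0.001688
= 0.028788 nm

0.028788


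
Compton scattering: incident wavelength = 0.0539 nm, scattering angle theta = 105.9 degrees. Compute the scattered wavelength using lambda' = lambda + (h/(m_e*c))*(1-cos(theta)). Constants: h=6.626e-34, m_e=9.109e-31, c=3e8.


Compton wavelength: h/(m_e*c) = 2.4247e-12 m
d_lambda = 2.4247e-12 * (1 - cos(105.9 deg))
= 2.4247e-12 * 1.273959
= 3.0890e-12 m = 0.003089 nm
lambda' = 0.0539 + 0.003089
= 0.056989 nm

0.056989


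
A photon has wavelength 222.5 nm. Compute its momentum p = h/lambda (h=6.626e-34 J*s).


p = h / lambda
= 6.626e-34 / (222.5e-9)
= 6.626e-34 / 2.2250e-07
= 2.9780e-27 kg*m/s

2.9780e-27


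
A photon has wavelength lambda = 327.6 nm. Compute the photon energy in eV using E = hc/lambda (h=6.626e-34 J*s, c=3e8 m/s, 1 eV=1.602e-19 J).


E = hc / lambda
= (6.626e-34)(3e8) / (327.6e-9)
= 1.9878e-25 / 3.2760e-07
= 6.0678e-19 J
Converting to eV: 6.0678e-19 / 1.602e-19
= 3.7876 eV

3.7876


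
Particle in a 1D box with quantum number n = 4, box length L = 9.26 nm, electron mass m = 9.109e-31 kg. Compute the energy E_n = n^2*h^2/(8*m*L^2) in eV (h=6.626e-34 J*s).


E = n^2 * h^2 / (8 * m * L^2)
= 4^2 * (6.626e-34)^2 / (8 * 9.109e-31 * (9.26e-9)^2)
= 16 * 4.3904e-67 / (8 * 9.109e-31 * 8.5748e-17)
= 1.1242e-20 J
= 0.0702 eV

0.0702


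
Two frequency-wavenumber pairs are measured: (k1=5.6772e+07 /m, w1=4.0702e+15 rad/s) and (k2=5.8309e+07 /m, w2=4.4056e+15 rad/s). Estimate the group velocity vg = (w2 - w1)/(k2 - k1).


vg = (w2 - w1) / (k2 - k1)
= (4.4056e+15 - 4.0702e+15) / (5.8309e+07 - 5.6772e+07)
= 3.3540e+14 / 1.5370e+06
= 2.1822e+08 m/s

2.1822e+08


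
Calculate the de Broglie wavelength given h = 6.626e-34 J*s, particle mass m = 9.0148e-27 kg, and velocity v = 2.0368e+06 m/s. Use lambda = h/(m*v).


lambda = h / (m * v)
= 6.626e-34 / (9.0148e-27 * 2.0368e+06)
= 6.626e-34 / 1.8361e-20
= 3.6087e-14 m

3.6087e-14


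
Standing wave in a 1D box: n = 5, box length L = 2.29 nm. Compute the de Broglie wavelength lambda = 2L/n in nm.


lambda = 2L / n
= 2 * 2.29 / 5
= 4.58 / 5
= 0.916 nm

0.916


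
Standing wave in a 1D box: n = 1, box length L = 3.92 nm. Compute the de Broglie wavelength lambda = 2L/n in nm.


lambda = 2L / n
= 2 * 3.92 / 1
= 7.84 / 1
= 7.84 nm

7.84


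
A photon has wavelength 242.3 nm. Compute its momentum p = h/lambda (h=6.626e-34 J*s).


p = h / lambda
= 6.626e-34 / (242.3e-9)
= 6.626e-34 / 2.4230e-07
= 2.7346e-27 kg*m/s

2.7346e-27


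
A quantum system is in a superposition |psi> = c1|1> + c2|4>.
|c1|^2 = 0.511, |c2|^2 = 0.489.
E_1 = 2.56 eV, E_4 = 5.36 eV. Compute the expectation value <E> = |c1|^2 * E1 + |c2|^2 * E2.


<E> = |c1|^2 * E1 + |c2|^2 * E2
= 0.511 * 2.56 + 0.489 * 5.36
= 1.3082 + 2.621
= 3.9292 eV

3.9292


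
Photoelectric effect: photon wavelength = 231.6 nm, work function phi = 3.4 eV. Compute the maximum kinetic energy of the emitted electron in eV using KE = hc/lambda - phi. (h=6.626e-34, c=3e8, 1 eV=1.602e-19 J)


E_photon = hc / lambda
= (6.626e-34)(3e8) / (231.6e-9)
= 8.5829e-19 J
= 5.3576 eV
KE = E_photon - phi
= 5.3576 - 3.4
= 1.9576 eV

1.9576


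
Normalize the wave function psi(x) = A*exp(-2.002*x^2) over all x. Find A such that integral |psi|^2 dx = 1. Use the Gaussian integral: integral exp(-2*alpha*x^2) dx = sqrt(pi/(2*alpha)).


integral |psi|^2 dx = A^2 * sqrt(pi/(2*alpha)) = 1
A^2 = sqrt(2*alpha/pi)
= sqrt(2 * 2.002 / pi)
= 1.128943
A = sqrt(1.128943)
= 1.0625

1.0625


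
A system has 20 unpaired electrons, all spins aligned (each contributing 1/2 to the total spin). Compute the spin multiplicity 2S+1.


Total spin S = N * (1/2) = 20 * 0.5 = 10.0
Spin multiplicity = 2S + 1
= 2 * 10.0 + 1
= 21

21


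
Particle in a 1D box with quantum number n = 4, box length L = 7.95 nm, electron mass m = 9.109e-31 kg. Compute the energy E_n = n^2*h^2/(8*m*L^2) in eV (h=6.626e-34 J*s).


E = n^2 * h^2 / (8 * m * L^2)
= 4^2 * (6.626e-34)^2 / (8 * 9.109e-31 * (7.95e-9)^2)
= 16 * 4.3904e-67 / (8 * 9.109e-31 * 6.3203e-17)
= 1.5252e-20 J
= 0.0952 eV

0.0952


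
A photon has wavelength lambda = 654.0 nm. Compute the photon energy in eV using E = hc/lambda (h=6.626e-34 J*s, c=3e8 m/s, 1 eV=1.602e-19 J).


E = hc / lambda
= (6.626e-34)(3e8) / (654.0e-9)
= 1.9878e-25 / 6.5400e-07
= 3.0394e-19 J
Converting to eV: 3.0394e-19 / 1.602e-19
= 1.8973 eV

1.8973


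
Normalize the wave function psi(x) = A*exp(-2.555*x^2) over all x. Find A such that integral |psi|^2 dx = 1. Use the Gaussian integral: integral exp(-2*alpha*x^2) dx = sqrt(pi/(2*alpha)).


integral |psi|^2 dx = A^2 * sqrt(pi/(2*alpha)) = 1
A^2 = sqrt(2*alpha/pi)
= sqrt(2 * 2.555 / pi)
= 1.275368
A = sqrt(1.275368)
= 1.1293

1.1293


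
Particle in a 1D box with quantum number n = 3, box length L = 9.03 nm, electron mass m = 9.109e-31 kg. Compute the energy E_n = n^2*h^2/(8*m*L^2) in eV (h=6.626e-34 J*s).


E = n^2 * h^2 / (8 * m * L^2)
= 3^2 * (6.626e-34)^2 / (8 * 9.109e-31 * (9.03e-9)^2)
= 9 * 4.3904e-67 / (8 * 9.109e-31 * 8.1541e-17)
= 6.6498e-21 J
= 0.0415 eV

0.0415


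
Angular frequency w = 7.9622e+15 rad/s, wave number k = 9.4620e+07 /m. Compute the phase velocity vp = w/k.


vp = w / k
= 7.9622e+15 / 9.4620e+07
= 8.4149e+07 m/s

8.4149e+07


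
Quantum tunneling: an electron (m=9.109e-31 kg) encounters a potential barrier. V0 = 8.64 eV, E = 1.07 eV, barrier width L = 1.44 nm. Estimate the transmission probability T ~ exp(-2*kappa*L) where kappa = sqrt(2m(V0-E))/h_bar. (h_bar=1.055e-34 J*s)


V0 - E = 7.57 eV = 1.2127e-18 J
kappa = sqrt(2 * m * (V0-E)) / h_bar
= sqrt(2 * 9.109e-31 * 1.2127e-18) / 1.055e-34
= 1.4089e+10 /m
2*kappa*L = 2 * 1.4089e+10 * 1.44e-9
= 40.576
T = exp(-40.576) = 2.388104e-18

2.388104e-18


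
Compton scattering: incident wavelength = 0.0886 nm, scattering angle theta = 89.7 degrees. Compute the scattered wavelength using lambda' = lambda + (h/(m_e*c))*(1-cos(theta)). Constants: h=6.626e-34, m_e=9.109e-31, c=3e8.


Compton wavelength: h/(m_e*c) = 2.4247e-12 m
d_lambda = 2.4247e-12 * (1 - cos(89.7 deg))
= 2.4247e-12 * 0.994764
= 2.4120e-12 m = 0.002412 nm
lambda' = 0.0886 + 0.002412
= 0.091012 nm

0.091012


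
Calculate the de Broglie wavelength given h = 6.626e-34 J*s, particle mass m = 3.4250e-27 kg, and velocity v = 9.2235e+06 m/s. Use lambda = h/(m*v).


lambda = h / (m * v)
= 6.626e-34 / (3.4250e-27 * 9.2235e+06)
= 6.626e-34 / 3.1590e-20
= 2.0975e-14 m

2.0975e-14


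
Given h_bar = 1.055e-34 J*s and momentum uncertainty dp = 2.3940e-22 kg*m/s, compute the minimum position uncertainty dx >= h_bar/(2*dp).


dx = h_bar / (2 * dp)
= 1.055e-34 / (2 * 2.3940e-22)
= 1.055e-34 / 4.7880e-22
= 2.2034e-13 m

2.2034e-13


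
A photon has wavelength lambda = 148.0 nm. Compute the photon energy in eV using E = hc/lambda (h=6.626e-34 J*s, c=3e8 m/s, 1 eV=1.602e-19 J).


E = hc / lambda
= (6.626e-34)(3e8) / (148.0e-9)
= 1.9878e-25 / 1.4800e-07
= 1.3431e-18 J
Converting to eV: 1.3431e-18 / 1.602e-19
= 8.3839 eV

8.3839


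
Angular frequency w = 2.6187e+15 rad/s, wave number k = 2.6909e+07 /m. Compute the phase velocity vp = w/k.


vp = w / k
= 2.6187e+15 / 2.6909e+07
= 9.7317e+07 m/s

9.7317e+07


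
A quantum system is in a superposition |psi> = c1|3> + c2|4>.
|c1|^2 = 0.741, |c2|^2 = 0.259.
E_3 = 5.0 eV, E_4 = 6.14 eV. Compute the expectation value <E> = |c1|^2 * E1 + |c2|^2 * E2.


<E> = |c1|^2 * E1 + |c2|^2 * E2
= 0.741 * 5.0 + 0.259 * 6.14
= 3.705 + 1.5903
= 5.2953 eV

5.2953


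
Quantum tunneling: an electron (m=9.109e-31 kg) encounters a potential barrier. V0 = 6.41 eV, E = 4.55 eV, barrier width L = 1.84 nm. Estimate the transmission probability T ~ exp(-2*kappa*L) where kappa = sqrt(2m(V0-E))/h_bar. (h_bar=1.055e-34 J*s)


V0 - E = 1.86 eV = 2.9797e-19 J
kappa = sqrt(2 * m * (V0-E)) / h_bar
= sqrt(2 * 9.109e-31 * 2.9797e-19) / 1.055e-34
= 6.9837e+09 /m
2*kappa*L = 2 * 6.9837e+09 * 1.84e-9
= 25.7
T = exp(-25.7) = 6.896421e-12

6.896421e-12


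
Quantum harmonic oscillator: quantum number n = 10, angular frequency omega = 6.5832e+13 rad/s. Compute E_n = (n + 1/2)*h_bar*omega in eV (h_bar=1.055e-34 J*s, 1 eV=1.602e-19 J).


E = (n + 1/2) * h_bar * omega
= (10 + 0.5) * 1.055e-34 * 6.5832e+13
= 10.5 * 6.9453e-21
= 7.2925e-20 J
= 0.4552 eV

0.4552


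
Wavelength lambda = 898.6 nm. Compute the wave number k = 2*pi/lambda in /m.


k = 2 * pi / lambda
= 6.2832 / (898.6e-9)
= 6.2832 / 8.9860e-07
= 6.9922e+06 /m

6.9922e+06


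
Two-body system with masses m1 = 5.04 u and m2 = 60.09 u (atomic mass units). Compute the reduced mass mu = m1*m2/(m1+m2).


mu = m1 * m2 / (m1 + m2)
= 5.04 * 60.09 / (5.04 + 60.09)
= 302.8536 / 65.13
= 4.65 u

4.65


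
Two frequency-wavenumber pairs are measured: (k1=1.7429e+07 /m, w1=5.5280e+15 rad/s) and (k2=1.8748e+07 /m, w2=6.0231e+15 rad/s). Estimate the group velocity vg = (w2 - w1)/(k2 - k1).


vg = (w2 - w1) / (k2 - k1)
= (6.0231e+15 - 5.5280e+15) / (1.8748e+07 - 1.7429e+07)
= 4.9510e+14 / 1.3190e+06
= 3.7536e+08 m/s

3.7536e+08


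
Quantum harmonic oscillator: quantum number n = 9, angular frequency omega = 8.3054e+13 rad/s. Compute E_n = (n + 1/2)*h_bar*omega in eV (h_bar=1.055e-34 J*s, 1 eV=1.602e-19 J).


E = (n + 1/2) * h_bar * omega
= (9 + 0.5) * 1.055e-34 * 8.3054e+13
= 9.5 * 8.7622e-21
= 8.3241e-20 J
= 0.5196 eV

0.5196


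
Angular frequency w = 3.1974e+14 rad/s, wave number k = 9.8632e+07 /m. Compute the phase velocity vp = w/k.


vp = w / k
= 3.1974e+14 / 9.8632e+07
= 3.2417e+06 m/s

3.2417e+06


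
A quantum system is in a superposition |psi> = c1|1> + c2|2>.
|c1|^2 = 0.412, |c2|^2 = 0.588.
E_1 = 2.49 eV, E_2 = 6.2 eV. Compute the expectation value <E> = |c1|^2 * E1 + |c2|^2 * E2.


<E> = |c1|^2 * E1 + |c2|^2 * E2
= 0.412 * 2.49 + 0.588 * 6.2
= 1.0259 + 3.6456
= 4.6715 eV

4.6715


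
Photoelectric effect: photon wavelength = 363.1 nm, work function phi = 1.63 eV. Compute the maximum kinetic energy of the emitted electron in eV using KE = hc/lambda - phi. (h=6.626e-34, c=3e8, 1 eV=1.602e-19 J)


E_photon = hc / lambda
= (6.626e-34)(3e8) / (363.1e-9)
= 5.4745e-19 J
= 3.4173 eV
KE = E_photon - phi
= 3.4173 - 1.63
= 1.7873 eV

1.7873


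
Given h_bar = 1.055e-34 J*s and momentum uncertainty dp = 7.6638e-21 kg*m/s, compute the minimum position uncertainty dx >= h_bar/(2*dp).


dx = h_bar / (2 * dp)
= 1.055e-34 / (2 * 7.6638e-21)
= 1.055e-34 / 1.5328e-20
= 6.8830e-15 m

6.8830e-15


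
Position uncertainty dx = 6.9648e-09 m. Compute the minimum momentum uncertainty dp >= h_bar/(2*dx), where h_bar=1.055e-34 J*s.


dp = h_bar / (2 * dx)
= 1.055e-34 / (2 * 6.9648e-09)
= 1.055e-34 / 1.3930e-08
= 7.5738e-27 kg*m/s

7.5738e-27


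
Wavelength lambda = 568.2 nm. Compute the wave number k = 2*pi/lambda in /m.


k = 2 * pi / lambda
= 6.2832 / (568.2e-9)
= 6.2832 / 5.6820e-07
= 1.1058e+07 /m

1.1058e+07


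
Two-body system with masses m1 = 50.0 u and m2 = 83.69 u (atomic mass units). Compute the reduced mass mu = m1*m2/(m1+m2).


mu = m1 * m2 / (m1 + m2)
= 50.0 * 83.69 / (50.0 + 83.69)
= 4184.5 / 133.69
= 31.3 u

31.3


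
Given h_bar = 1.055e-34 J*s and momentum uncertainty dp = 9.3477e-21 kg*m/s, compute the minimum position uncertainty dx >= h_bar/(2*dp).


dx = h_bar / (2 * dp)
= 1.055e-34 / (2 * 9.3477e-21)
= 1.055e-34 / 1.8695e-20
= 5.6431e-15 m

5.6431e-15


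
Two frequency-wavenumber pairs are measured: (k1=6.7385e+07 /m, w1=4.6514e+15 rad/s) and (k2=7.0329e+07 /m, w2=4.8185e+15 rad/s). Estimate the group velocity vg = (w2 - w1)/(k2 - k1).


vg = (w2 - w1) / (k2 - k1)
= (4.8185e+15 - 4.6514e+15) / (7.0329e+07 - 6.7385e+07)
= 1.6710e+14 / 2.9440e+06
= 5.6760e+07 m/s

5.6760e+07


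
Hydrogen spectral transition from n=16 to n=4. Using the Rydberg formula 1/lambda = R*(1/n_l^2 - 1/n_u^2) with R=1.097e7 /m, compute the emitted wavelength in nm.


1/lambda = R * (1/n_l^2 - 1/n_u^2)
= 1.097e7 * (1/4^2 - 1/16^2)
= 1.097e7 * (0.0625 - 0.003906)
= 1.097e7 * 0.058594
= 6.4277e+05 /m
lambda = 1 / 6.4277e+05 = 1555.7581 nm

1555.7581


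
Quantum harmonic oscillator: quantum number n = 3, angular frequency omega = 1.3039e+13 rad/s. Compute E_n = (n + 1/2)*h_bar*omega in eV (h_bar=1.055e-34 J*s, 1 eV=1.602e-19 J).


E = (n + 1/2) * h_bar * omega
= (3 + 0.5) * 1.055e-34 * 1.3039e+13
= 3.5 * 1.3756e-21
= 4.8147e-21 J
= 0.0301 eV

0.0301


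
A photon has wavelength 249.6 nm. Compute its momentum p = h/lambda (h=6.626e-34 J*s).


p = h / lambda
= 6.626e-34 / (249.6e-9)
= 6.626e-34 / 2.4960e-07
= 2.6546e-27 kg*m/s

2.6546e-27


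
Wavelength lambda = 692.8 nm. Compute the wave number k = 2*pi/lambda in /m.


k = 2 * pi / lambda
= 6.2832 / (692.8e-9)
= 6.2832 / 6.9280e-07
= 9.0693e+06 /m

9.0693e+06


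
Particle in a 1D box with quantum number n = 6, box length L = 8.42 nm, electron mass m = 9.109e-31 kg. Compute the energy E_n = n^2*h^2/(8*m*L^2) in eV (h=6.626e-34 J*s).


E = n^2 * h^2 / (8 * m * L^2)
= 6^2 * (6.626e-34)^2 / (8 * 9.109e-31 * (8.42e-9)^2)
= 36 * 4.3904e-67 / (8 * 9.109e-31 * 7.0896e-17)
= 3.0593e-20 J
= 0.191 eV

0.191


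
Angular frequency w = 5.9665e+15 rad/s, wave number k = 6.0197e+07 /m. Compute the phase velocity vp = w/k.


vp = w / k
= 5.9665e+15 / 6.0197e+07
= 9.9116e+07 m/s

9.9116e+07


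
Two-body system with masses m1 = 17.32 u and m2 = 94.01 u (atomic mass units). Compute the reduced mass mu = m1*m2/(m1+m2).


mu = m1 * m2 / (m1 + m2)
= 17.32 * 94.01 / (17.32 + 94.01)
= 1628.2532 / 111.33
= 14.6255 u

14.6255


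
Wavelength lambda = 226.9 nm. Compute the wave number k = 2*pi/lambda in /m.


k = 2 * pi / lambda
= 6.2832 / (226.9e-9)
= 6.2832 / 2.2690e-07
= 2.7691e+07 /m

2.7691e+07


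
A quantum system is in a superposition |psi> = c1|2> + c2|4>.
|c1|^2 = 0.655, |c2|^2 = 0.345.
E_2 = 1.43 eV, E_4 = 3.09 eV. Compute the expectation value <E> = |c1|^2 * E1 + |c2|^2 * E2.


<E> = |c1|^2 * E1 + |c2|^2 * E2
= 0.655 * 1.43 + 0.345 * 3.09
= 0.9366 + 1.066
= 2.0027 eV

2.0027


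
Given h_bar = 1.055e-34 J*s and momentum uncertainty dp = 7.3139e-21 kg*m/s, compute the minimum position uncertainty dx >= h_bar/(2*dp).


dx = h_bar / (2 * dp)
= 1.055e-34 / (2 * 7.3139e-21)
= 1.055e-34 / 1.4628e-20
= 7.2123e-15 m

7.2123e-15


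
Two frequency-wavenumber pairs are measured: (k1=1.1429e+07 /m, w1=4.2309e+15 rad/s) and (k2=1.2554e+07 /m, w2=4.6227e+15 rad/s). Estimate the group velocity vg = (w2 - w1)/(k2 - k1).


vg = (w2 - w1) / (k2 - k1)
= (4.6227e+15 - 4.2309e+15) / (1.2554e+07 - 1.1429e+07)
= 3.9180e+14 / 1.1250e+06
= 3.4827e+08 m/s

3.4827e+08


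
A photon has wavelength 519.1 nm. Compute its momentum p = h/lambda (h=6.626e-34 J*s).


p = h / lambda
= 6.626e-34 / (519.1e-9)
= 6.626e-34 / 5.1910e-07
= 1.2764e-27 kg*m/s

1.2764e-27


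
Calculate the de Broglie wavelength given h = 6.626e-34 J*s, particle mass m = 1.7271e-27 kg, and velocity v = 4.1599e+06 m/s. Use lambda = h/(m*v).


lambda = h / (m * v)
= 6.626e-34 / (1.7271e-27 * 4.1599e+06)
= 6.626e-34 / 7.1846e-21
= 9.2226e-14 m

9.2226e-14


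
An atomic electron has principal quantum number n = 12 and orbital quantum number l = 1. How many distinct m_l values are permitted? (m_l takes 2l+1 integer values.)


m_l ranges from -l to +l in integer steps
So m_l goes from -1 to +1
Count = 2l + 1 = 2*1 + 1
= 3

3


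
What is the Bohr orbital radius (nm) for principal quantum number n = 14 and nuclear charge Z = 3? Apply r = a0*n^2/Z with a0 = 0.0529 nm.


r = a0 * n^2 / Z
= 0.0529 * 14^2 / 3
= 0.0529 * 196 / 3
= 3.4561 nm

3.4561


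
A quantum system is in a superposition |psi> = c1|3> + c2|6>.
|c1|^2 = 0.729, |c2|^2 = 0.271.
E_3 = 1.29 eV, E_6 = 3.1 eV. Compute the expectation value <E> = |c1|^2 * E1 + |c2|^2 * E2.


<E> = |c1|^2 * E1 + |c2|^2 * E2
= 0.729 * 1.29 + 0.271 * 3.1
= 0.9404 + 0.8401
= 1.7805 eV

1.7805


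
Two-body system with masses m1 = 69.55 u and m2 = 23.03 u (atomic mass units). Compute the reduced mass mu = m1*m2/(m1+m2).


mu = m1 * m2 / (m1 + m2)
= 69.55 * 23.03 / (69.55 + 23.03)
= 1601.7365 / 92.58
= 17.3011 u

17.3011


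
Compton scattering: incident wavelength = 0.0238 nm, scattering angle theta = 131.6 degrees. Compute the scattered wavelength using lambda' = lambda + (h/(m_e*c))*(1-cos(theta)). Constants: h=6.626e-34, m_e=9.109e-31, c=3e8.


Compton wavelength: h/(m_e*c) = 2.4247e-12 m
d_lambda = 2.4247e-12 * (1 - cos(131.6 deg))
= 2.4247e-12 * 1.663926
= 4.0345e-12 m = 0.004035 nm
lambda' = 0.0238 + 0.004035
= 0.027835 nm

0.027835


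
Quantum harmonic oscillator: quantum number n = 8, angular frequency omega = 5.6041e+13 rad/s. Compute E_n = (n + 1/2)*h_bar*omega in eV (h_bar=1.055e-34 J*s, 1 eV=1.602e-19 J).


E = (n + 1/2) * h_bar * omega
= (8 + 0.5) * 1.055e-34 * 5.6041e+13
= 8.5 * 5.9123e-21
= 5.0255e-20 J
= 0.3137 eV

0.3137


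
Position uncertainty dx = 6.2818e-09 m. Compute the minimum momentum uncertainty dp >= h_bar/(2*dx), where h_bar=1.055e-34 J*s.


dp = h_bar / (2 * dx)
= 1.055e-34 / (2 * 6.2818e-09)
= 1.055e-34 / 1.2564e-08
= 8.3973e-27 kg*m/s

8.3973e-27


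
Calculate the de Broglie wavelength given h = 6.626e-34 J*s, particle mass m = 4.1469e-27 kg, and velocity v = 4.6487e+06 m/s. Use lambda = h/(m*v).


lambda = h / (m * v)
= 6.626e-34 / (4.1469e-27 * 4.6487e+06)
= 6.626e-34 / 1.9278e-20
= 3.4371e-14 m

3.4371e-14


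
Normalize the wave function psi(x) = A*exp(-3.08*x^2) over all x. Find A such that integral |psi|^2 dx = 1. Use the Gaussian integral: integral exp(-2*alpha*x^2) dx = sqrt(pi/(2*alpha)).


integral |psi|^2 dx = A^2 * sqrt(pi/(2*alpha)) = 1
A^2 = sqrt(2*alpha/pi)
= sqrt(2 * 3.08 / pi)
= 1.400282
A = sqrt(1.400282)
= 1.1833

1.1833


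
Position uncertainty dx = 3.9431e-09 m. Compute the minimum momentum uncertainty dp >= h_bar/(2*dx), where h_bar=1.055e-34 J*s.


dp = h_bar / (2 * dx)
= 1.055e-34 / (2 * 3.9431e-09)
= 1.055e-34 / 7.8862e-09
= 1.3378e-26 kg*m/s

1.3378e-26


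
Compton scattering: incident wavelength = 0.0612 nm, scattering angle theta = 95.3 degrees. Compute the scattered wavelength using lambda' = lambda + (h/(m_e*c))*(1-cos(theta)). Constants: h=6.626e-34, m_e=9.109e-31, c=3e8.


Compton wavelength: h/(m_e*c) = 2.4247e-12 m
d_lambda = 2.4247e-12 * (1 - cos(95.3 deg))
= 2.4247e-12 * 1.092371
= 2.6487e-12 m = 0.002649 nm
lambda' = 0.0612 + 0.002649
= 0.063849 nm

0.063849


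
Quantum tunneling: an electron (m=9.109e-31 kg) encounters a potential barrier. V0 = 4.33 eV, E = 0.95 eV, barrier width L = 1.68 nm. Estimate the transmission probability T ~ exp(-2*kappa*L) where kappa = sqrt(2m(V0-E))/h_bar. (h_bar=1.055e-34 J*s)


V0 - E = 3.38 eV = 5.4148e-19 J
kappa = sqrt(2 * m * (V0-E)) / h_bar
= sqrt(2 * 9.109e-31 * 5.4148e-19) / 1.055e-34
= 9.4143e+09 /m
2*kappa*L = 2 * 9.4143e+09 * 1.68e-9
= 31.632
T = exp(-31.632) = 1.829756e-14

1.829756e-14
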